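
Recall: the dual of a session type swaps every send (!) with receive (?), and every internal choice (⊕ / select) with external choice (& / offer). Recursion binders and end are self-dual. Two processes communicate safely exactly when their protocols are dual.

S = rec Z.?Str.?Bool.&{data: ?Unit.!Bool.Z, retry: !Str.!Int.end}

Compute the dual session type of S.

rec Z → rec Z  (binder kept)
  ?Str → !Str
    ?Bool → !Bool
      &{data,retry} → +{data,retry}  (external→internal)
        case data:
          ?Unit → !Unit
            !Bool → ?Bool
              Z ↦ Z
        case retry:
          !Str → ?Str
            !Int → ?Int
              end ↦ end

rec Z.!Str.!Bool.+{data: !Unit.?Bool.Z, retry: ?Str.?Int.end}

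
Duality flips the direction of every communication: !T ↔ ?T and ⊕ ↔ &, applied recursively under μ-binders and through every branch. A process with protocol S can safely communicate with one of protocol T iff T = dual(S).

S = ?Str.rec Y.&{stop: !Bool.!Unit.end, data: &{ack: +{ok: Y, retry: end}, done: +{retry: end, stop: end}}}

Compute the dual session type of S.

?Str → !Str
  rec Y → rec Y  (rec unchanged)
    &{stop,data} → +{stop,data}  (&→⊕)
      [stop]
        !Bool → ?Bool
          !Unit → ?Unit
            dual(end) = end
      [data]
        &{ack,done} → +{ack,done}  (&→⊕)
          [ack]
            +{ok,retry} → &{ok,retry}  (internal→external)
              [ok]
                dual(Y) = Y
              [retry]
                dual(end) = end
          [done]
            +{retry,stop} → &{retry,stop}  (internal→external)
              [retry]
                dual(end) = end
              [stop]
                dual(end) = end

!Str.rec Y.+{stop: ?Bool.?Unit.end, data: +{ack: &{ok: Y, retry: end}, done: &{retry: end, stop: end}}}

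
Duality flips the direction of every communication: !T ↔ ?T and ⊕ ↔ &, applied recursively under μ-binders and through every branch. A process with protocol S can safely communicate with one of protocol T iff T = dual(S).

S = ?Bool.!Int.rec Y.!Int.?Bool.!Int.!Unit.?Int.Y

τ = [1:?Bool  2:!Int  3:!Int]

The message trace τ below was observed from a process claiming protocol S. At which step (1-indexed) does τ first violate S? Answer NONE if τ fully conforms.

NONE

@1 ?Bool  ✓  residual = !Int.rec Y.…
@2 !Int  ✓  residual = rec Y.…
@3 !Int  ✓  residual = ?Bool.!Int.!Unit.?Int.rec Y.…
τ conforms to S (length 3)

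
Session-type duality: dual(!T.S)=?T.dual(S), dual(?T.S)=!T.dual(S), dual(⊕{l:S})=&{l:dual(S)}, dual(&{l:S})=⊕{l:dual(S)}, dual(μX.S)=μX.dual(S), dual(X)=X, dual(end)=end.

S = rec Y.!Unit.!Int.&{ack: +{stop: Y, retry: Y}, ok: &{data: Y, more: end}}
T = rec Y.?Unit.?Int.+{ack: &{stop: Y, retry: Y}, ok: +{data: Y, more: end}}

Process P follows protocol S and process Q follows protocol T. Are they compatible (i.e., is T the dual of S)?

YES

rec Y ‖ rec Y  match (rec unchanged)
  !Unit ‖ ?Unit  match
    !Int ‖ ?Int  match
      &{ack,ok} ‖ +{ack,ok}  match same labels
        case ack:
          +{stop,retry} ‖ &{stop,retry}  match same labels
            case stop:
              Y ‖ Y  match
            case retry:
              Y ‖ Y  match
        case ok:
          &{data,more} ‖ +{data,more}  match same labels
            case data:
              Y ‖ Y  match
            case more:
              end ‖ end  match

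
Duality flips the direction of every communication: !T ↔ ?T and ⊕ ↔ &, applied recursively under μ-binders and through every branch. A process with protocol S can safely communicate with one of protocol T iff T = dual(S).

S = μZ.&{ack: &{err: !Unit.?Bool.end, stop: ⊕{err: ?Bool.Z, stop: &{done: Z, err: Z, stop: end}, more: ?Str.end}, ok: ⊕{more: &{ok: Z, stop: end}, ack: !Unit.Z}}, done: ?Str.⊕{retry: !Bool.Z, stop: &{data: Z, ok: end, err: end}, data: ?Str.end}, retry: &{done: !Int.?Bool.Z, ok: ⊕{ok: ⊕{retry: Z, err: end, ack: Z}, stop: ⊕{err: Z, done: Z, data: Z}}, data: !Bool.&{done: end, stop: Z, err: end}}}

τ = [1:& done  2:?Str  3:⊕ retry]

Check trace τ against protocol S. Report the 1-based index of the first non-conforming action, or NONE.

NONE

@1 & done  ok  now at ?Str.⊕{retry: !Bool.μZ.…, stop: &{data: μZ.…, ok: end, err: end}, data: ?Str.end}
@2 ?Str  ok  now at ⊕{retry: !Bool.μZ.…, stop: &{data: μZ.…, ok: end, err: end}, data: ?Str.end}
@3 ⊕ retry  ok  now at !Bool.μZ.…
τ conforms to S (length 3)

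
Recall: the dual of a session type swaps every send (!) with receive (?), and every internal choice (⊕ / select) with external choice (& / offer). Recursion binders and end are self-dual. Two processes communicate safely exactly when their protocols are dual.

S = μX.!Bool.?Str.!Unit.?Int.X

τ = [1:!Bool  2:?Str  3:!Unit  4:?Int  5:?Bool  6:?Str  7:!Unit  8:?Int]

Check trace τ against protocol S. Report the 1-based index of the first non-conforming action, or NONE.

5

@1 !Bool  ok  residual = ?Str.!Unit.?Int.μX.…
@2 ?Str  ok  residual = !Unit.?Int.μX.…
@3 !Unit  ok  residual = ?Int.μX.…
@4 ?Int  ok  residual = μX.…
@5 got ?Bool, protocol expects !Bool  ✗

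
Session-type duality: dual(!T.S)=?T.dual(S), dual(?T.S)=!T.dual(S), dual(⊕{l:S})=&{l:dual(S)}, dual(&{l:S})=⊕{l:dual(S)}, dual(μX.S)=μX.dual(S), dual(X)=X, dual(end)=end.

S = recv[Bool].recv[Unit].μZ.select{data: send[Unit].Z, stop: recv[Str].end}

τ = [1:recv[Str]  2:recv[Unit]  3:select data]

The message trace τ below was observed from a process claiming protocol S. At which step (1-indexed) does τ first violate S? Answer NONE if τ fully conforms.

1

@1 got recv[Str], protocol expects recv[Bool]  ✗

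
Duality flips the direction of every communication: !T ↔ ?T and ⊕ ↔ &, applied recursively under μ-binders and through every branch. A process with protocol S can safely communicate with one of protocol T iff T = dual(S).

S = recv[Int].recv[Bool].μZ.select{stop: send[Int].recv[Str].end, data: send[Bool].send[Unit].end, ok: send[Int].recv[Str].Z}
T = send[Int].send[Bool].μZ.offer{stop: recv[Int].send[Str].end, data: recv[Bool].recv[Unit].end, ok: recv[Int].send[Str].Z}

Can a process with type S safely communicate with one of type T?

YES

recv[Int] | send[Int]  match
  recv[Bool] | send[Bool]  match
    μZ | μZ  match (μ self-dual)
      select{stop,data,ok} | offer{stop,data,ok}  match label sets agree
        case stop:
          send[Int] | recv[Int]  match
            recv[Str] | send[Str]  match
              end | end  match
        case data:
          send[Bool] | recv[Bool]  match
            send[Unit] | recv[Unit]  match
              end | end  match
        case ok:
          send[Int] | recv[Int]  match
            recv[Str] | send[Str]  match
              Z | Z  match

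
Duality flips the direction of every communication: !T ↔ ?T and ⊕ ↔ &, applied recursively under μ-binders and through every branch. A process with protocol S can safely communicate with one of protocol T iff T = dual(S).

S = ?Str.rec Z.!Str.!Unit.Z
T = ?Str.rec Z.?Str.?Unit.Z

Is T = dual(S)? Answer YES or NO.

?Str | ?Str  ✗ same direction on both sides — not dual

NO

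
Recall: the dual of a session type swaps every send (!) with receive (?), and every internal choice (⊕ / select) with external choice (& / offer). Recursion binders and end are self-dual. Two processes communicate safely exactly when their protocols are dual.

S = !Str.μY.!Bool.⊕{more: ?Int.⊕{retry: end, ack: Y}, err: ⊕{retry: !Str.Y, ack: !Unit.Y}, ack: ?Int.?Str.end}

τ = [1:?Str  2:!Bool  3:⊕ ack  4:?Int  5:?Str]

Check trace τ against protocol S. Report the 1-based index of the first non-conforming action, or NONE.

1

@1 got ?Str, protocol expects !Str  ✗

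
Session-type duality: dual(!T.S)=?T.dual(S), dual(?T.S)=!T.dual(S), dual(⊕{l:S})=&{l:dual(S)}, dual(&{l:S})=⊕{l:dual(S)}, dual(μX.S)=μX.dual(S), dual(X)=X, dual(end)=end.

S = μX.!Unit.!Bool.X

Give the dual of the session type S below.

μX = μX  (μ self-dual)
  !Unit = ?Unit
    !Bool = ?Bool
      X self-dual

μX.?Unit.?Bool.X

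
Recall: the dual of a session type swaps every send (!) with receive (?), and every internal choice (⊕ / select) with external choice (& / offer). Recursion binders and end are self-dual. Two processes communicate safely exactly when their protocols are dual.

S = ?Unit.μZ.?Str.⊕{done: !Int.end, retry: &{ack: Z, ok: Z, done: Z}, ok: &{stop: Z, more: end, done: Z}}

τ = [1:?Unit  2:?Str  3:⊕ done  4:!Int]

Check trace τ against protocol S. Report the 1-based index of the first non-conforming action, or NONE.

@1 ?Unit  ✓  residual = μZ.…
@2 ?Str  ✓  residual = ⊕{done: !Int.end, retry: &{ack: μZ.…, ok: μZ.…, done: μZ.…}, ok: &{stop: μZ.…, more: end, done: μZ.…}}
@3 ⊕ done  ✓  residual = !Int.end
@4 !Int  ✓  residual = end
trace exhausted — no violation

NONE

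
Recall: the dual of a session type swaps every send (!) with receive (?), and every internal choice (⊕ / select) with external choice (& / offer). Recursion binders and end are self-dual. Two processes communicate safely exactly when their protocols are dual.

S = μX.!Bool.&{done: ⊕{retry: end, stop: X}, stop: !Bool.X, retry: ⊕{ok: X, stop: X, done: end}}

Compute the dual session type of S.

μX.?Bool.⊕{done: &{retry: end, stop: X}, stop: ?Bool.X, retry: &{ok: X, stop: X, done: end}}

μX = μX  (rec unchanged)
  !Bool = ?Bool
    &{done,stop,retry} = ⊕{done,stop,retry}  (offer→select)
      case done:
        ⊕{retry,stop} = &{retry,stop}  (⊕→&)
          case retry:
            end ↦ end
          case stop:
            X ↦ X
      case stop:
        !Bool = ?Bool
          X ↦ X
      case retry:
        ⊕{ok,stop,done} = &{ok,stop,done}  (⊕→&)
          case ok:
            X ↦ X
          case stop:
            X ↦ X
          case done:
            end ↦ end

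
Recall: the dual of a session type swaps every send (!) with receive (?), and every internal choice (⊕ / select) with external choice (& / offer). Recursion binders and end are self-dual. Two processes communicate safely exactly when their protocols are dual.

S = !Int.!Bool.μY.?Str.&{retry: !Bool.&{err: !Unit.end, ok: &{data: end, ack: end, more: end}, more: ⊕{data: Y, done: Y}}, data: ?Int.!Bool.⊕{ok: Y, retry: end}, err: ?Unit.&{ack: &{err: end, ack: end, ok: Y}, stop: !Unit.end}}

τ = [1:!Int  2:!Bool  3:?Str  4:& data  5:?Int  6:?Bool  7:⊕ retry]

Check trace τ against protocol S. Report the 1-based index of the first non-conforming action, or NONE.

6

step 1: !Int  match  now at !Bool.μY.…
step 2: !Bool  match  now at μY.…
step 3: ?Str  match  now at &{retry: !Bool.&{err: !Unit.end, ok: &{data: end, ack: end, more: end}, more: ⊕{data: μY.…, done: μY.…}}, data: ?Int.!Bool.⊕{ok: μY.…, retry: end}, err: ?Unit.&{ack: &{err: end, ack: end, ok: μY.…}, stop: !Unit.end}}
step 4: & data  match  now at ?Int.!Bool.⊕{ok: μY.…, retry: end}
step 5: ?Int  match  now at !Bool.⊕{ok: μY.…, retry: end}
step 6: got ?Bool, protocol expects !Bool  ✗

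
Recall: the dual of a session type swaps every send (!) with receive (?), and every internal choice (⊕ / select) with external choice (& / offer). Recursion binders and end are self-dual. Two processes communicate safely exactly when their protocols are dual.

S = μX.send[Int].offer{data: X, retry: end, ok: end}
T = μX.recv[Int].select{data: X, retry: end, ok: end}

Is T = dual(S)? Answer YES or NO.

μX | μX  match (binder kept)
  send[Int] | recv[Int]  match
    offer{data,retry,ok} | select{data,retry,ok}  match labels match
      • data:
        X | X  match
      • retry:
        end | end  match
      • ok:
        end | end  match

YES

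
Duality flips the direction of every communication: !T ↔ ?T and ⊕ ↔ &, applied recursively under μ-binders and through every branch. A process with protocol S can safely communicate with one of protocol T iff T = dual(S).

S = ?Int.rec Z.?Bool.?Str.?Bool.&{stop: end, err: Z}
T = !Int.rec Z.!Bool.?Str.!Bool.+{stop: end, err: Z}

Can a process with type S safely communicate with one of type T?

?Int vs !Int  ✓
  rec Z vs rec Z  ✓ (μ self-dual)
    ?Bool vs !Bool  ✓
      ?Str vs ?Str  ✗ same direction on both sides — not dual

NO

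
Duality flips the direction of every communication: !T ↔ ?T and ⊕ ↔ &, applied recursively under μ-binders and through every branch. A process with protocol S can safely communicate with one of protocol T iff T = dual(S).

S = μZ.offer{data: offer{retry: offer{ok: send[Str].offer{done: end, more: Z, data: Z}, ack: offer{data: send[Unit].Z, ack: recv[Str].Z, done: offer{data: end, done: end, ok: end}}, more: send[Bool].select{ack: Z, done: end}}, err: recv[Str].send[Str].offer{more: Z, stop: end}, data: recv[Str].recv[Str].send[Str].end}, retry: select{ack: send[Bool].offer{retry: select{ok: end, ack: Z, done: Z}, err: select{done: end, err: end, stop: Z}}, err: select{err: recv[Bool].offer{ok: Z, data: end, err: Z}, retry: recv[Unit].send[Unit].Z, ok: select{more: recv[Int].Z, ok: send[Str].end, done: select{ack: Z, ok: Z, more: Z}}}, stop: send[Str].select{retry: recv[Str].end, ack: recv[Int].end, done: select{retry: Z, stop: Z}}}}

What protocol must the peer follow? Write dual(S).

μZ.select{data: select{retry: select{ok: recv[Str].select{done: end, more: Z, data: Z}, ack: select{data: recv[Unit].Z, ack: send[Str].Z, done: select{data: end, done: end, ok: end}}, more: recv[Bool].offer{ack: Z, done: end}}, err: send[Str].recv[Str].select{more: Z, stop: end}, data: send[Str].send[Str].recv[Str].end}, retry: offer{ack: recv[Bool].select{retry: offer{ok: end, ack: Z, done: Z}, err: offer{done: end, err: end, stop: Z}}, err: offer{err: send[Bool].select{ok: Z, data: end, err: Z}, retry: send[Unit].recv[Unit].Z, ok: offer{more: send[Int].Z, ok: recv[Str].end, done: offer{ack: Z, ok: Z, more: Z}}}, stop: recv[Str].offer{retry: send[Str].end, ack: send[Int].end, done: offer{retry: Z, stop: Z}}}}

μZ ↦ μZ  (rec unchanged)
  offer{data,retry} ↦ select{data,retry}  (external→internal)
    [data]
      offer{retry,err,data} ↦ select{retry,err,data}  (external→internal)
        [retry]
          offer{ok,ack,more} ↦ select{ok,ack,more}  (external→internal)
            [ok]
              send[Str] ↦ recv[Str]
                offer{done,more,data} ↦ select{done,more,data}  (external→internal)
                  [done]
                    dual(end) = end
                  [more]
                    dual(Z) = Z
                  [data]
                    dual(Z) = Z
            [ack]
              offer{data,ack,done} ↦ select{data,ack,done}  (external→internal)
                [data]
                  send[Unit] ↦ recv[Unit]
                    dual(Z) = Z
                [ack]
                  recv[Str] ↦ send[Str]
                    dual(Z) = Z
                [done]
                  offer{data,done,ok} ↦ select{data,done,ok}  (external→internal)
                    [data]
                      dual(end) = end
                    [done]
                      dual(end) = end
                    [ok]
                      dual(end) = end
            [more]
              send[Bool] ↦ recv[Bool]
                select{ack,done} ↦ offer{ack,done}  (internal→external)
                  [ack]
                    dual(Z) = Z
                  [done]
                    dual(end) = end
        [err]
          recv[Str] ↦ send[Str]
            send[Str] ↦ recv[Str]
              offer{more,stop} ↦ select{more,stop}  (external→internal)
                [more]
                  dual(Z) = Z
                [stop]
                  dual(end) = end
        [data]
          recv[Str] ↦ send[Str]
            recv[Str] ↦ send[Str]
              send[Str] ↦ recv[Str]
                dual(end) = end
    [retry]
      select{ack,err,stop} ↦ offer{ack,err,stop}  (internal→external)
        [ack]
          send[Bool] ↦ recv[Bool]
            offer{retry,err} ↦ select{retry,err}  (external→internal)
              [retry]
                select{ok,ack,done} ↦ offer{ok,ack,done}  (internal→external)
                  [ok]
                    dual(end) = end
                  [ack]
                    dual(Z) = Z
                  [done]
                    dual(Z) = Z
              [err]
                select{done,err,stop} ↦ offer{done,err,stop}  (internal→external)
                  [done]
                    dual(end) = end
                  [err]
                    dual(end) = end
                  [stop]
                    dual(Z) = Z
        [err]
          select{err,retry,ok} ↦ offer{err,retry,ok}  (internal→external)
            [err]
              recv[Bool] ↦ send[Bool]
                offer{ok,data,err} ↦ select{ok,data,err}  (external→internal)
                  [ok]
                    dual(Z) = Z
                  [data]
                    dual(end) = end
                  [err]
                    dual(Z) = Z
            [retry]
              recv[Unit] ↦ send[Unit]
                send[Unit] ↦ recv[Unit]
                  dual(Z) = Z
            [ok]
              select{more,ok,done} ↦ offer{more,ok,done}  (internal→external)
                [more]
                  recv[Int] ↦ send[Int]
                    dual(Z) = Z
                [ok]
                  send[Str] ↦ recv[Str]
                    dual(end) = end
                [done]
                  select{ack,ok,more} ↦ offer{ack,ok,more}  (internal→external)
                    [ack]
                      dual(Z) = Z
                    [ok]
                      dual(Z) = Z
                    [more]
                      dual(Z) = Z
        [stop]
          send[Str] ↦ recv[Str]
            select{retry,ack,done} ↦ offer{retry,ack,done}  (internal→external)
              [retry]
                recv[Str] ↦ send[Str]
                  dual(end) = end
              [ack]
                recv[Int] ↦ send[Int]
                  dual(end) = end
              [done]
                select{retry,stop} ↦ offer{retry,stop}  (internal→external)
                  [retry]
                    dual(Z) = Z
                  [stop]
                    dual(Z) = Z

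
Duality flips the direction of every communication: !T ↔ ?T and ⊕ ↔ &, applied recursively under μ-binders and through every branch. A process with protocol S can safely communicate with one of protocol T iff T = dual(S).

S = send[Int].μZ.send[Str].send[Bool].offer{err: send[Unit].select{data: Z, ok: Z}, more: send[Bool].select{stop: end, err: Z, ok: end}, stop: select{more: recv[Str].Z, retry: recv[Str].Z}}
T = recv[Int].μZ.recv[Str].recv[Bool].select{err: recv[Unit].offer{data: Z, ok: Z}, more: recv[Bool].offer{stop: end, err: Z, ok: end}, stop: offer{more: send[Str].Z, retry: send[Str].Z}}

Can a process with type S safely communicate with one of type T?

YES

send[Int] | recv[Int]  ✓
  μZ | μZ  ✓ (binder kept)
    send[Str] | recv[Str]  ✓
      send[Bool] | recv[Bool]  ✓
        offer{err,more,stop} | select{err,more,stop}  ✓ labels match
          [err]
            send[Unit] | recv[Unit]  ✓
              select{data,ok} | offer{data,ok}  ✓ labels match
                [data]
                  Z | Z  ✓
                [ok]
                  Z | Z  ✓
          [more]
            send[Bool] | recv[Bool]  ✓
              select{stop,err,ok} | offer{stop,err,ok}  ✓ labels match
                [stop]
                  end | end  ✓
                [err]
                  Z | Z  ✓
                [ok]
                  end | end  ✓
          [stop]
            select{more,retry} | offer{more,retry}  ✓ labels match
              [more]
                recv[Str] | send[Str]  ✓
                  Z | Z  ✓
              [retry]
                recv[Str] | send[Str]  ✓
                  Z | Z  ✓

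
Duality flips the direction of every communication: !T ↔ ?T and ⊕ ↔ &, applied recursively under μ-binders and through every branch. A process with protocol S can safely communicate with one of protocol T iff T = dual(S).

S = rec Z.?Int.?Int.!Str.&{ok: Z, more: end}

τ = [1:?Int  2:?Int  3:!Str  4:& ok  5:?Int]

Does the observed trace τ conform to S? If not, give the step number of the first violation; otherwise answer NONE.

NONE

[1] ?Int  ✓  now at ?Int.!Str.&{ok: rec Z.…, more: end}
[2] ?Int  ✓  now at !Str.&{ok: rec Z.…, more: end}
[3] !Str  ✓  now at &{ok: rec Z.…, more: end}
[4] & ok  ✓  now at rec Z.…
[5] ?Int  ✓  now at ?Int.!Str.&{ok: rec Z.…, more: end}
all 5 steps conform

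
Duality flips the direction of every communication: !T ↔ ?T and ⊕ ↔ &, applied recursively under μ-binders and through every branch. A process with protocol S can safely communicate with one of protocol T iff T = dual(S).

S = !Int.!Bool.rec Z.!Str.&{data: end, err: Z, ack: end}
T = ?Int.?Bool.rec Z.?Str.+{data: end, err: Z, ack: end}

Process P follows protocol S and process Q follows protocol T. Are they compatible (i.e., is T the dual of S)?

!Int vs ?Int  ok
  !Bool vs ?Bool  ok
    rec Z vs rec Z  ok (μ self-dual)
      !Str vs ?Str  ok
        &{data,err,ack} vs +{data,err,ack}  ok label sets agree
          case data:
            end vs end  ok
          case err:
            Z vs Z  ok
          case ack:
            end vs end  ok

YES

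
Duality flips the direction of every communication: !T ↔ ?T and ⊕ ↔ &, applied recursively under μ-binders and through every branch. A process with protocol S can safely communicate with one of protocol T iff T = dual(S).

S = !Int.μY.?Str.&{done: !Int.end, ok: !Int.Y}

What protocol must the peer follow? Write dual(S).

?Int.μY.!Str.⊕{done: ?Int.end, ok: ?Int.Y}

!Int → ?Int
  μY → μY  (binder kept)
    ?Str → !Str
      &{done,ok} → ⊕{done,ok}  (offer→select)
        [done]
          !Int → ?Int
            end ↦ end
        [ok]
          !Int → ?Int
            Y ↦ Y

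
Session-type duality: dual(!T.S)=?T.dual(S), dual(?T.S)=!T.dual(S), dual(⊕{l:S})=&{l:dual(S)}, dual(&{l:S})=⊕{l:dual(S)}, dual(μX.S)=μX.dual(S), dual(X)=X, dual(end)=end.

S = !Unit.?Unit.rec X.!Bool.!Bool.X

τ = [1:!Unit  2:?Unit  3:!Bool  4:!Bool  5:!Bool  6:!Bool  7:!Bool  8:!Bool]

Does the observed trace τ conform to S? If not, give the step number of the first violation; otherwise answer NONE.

NONE

@1 !Unit  ok  state: ?Unit.rec X.…
@2 ?Unit  ok  state: rec X.…
@3 !Bool  ok  state: !Bool.rec X.…
@4 !Bool  ok  state: rec X.…
@5 !Bool  ok  state: !Bool.rec X.…
@6 !Bool  ok  state: rec X.…
@7 !Bool  ok  state: !Bool.rec X.…
@8 !Bool  ok  state: rec X.…
all 8 steps conform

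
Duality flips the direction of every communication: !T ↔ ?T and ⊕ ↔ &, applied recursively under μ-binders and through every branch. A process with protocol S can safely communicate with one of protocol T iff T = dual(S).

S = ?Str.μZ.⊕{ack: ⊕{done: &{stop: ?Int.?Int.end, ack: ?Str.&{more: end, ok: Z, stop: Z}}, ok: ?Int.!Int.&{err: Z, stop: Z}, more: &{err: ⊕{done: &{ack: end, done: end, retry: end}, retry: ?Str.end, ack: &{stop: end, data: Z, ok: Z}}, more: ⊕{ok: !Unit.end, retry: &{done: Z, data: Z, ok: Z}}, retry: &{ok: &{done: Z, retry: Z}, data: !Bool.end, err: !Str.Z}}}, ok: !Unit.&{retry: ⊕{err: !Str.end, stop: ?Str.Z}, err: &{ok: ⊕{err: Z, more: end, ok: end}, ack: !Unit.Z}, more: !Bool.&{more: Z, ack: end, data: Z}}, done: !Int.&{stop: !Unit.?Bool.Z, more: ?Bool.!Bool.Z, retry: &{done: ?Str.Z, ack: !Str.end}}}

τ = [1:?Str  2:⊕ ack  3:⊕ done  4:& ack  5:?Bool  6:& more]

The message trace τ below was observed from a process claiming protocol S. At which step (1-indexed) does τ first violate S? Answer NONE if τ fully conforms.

5

step 1: ?Str  ✓  state: μZ.…
step 2: ⊕ ack  ✓  state: ⊕{done: &{stop: ?Int.?Int.end, ack: ?Str.&{more: end, ok: μZ.…, stop: μZ.…}}, ok: ?Int.!Int.&{err: μZ.…, stop: μZ.…}, more: &{err: ⊕{done: &{ack: end, done: end, retry: end}, retry: ?Str.end, ack: &{stop: end, data: μZ.…, ok: μZ.…}}, more: ⊕{ok: !Unit.end, retry: &{done: μZ.…, data: μZ.…, ok: μZ.…}}, retry: &{ok: &{done: μZ.…, retry: μZ.…}, data: !Bool.end, err: !Str.μZ.…}}}
step 3: ⊕ done  ✓  state: &{stop: ?Int.?Int.end, ack: ?Str.&{more: end, ok: μZ.…, stop: μZ.…}}
step 4: & ack  ✓  state: ?Str.&{more: end, ok: μZ.…, stop: μZ.…}
step 5: got ?Bool, protocol expects ?Str  ✗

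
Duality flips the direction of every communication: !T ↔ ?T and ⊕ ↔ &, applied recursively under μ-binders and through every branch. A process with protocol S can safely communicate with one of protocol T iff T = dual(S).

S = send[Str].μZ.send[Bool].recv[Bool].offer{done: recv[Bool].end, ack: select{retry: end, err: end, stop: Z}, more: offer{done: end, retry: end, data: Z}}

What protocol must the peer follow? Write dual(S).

recv[Str].μZ.recv[Bool].send[Bool].select{done: send[Bool].end, ack: offer{retry: end, err: end, stop: Z}, more: select{done: end, retry: end, data: Z}}

send[Str] = recv[Str]
  μZ = μZ  (rec unchanged)
    send[Bool] = recv[Bool]
      recv[Bool] = send[Bool]
        offer{done,ack,more} = select{done,ack,more}  (offer→select)
          case done:
            recv[Bool] = send[Bool]
              dual(end) = end
          case ack:
            select{retry,err,stop} = offer{retry,err,stop}  (internal→external)
              case retry:
                dual(end) = end
              case err:
                dual(end) = end
              case stop:
                dual(Z) = Z
          case more:
            offer{done,retry,data} = select{done,retry,data}  (offer→select)
              case done:
                dual(end) = end
              case retry:
                dual(end) = end
              case data:
                dual(Z) = Z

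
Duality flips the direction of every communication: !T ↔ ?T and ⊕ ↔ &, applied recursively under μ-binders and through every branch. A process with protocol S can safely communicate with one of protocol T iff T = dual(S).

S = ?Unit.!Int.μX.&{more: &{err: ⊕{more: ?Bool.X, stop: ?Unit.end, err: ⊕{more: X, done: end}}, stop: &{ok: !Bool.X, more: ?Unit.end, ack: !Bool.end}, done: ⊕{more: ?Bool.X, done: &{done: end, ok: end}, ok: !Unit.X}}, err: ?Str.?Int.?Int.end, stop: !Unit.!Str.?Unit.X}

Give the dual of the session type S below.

!Unit.?Int.μX.⊕{more: ⊕{err: &{more: !Bool.X, stop: !Unit.end, err: &{more: X, done: end}}, stop: ⊕{ok: ?Bool.X, more: !Unit.end, ack: ?Bool.end}, done: &{more: !Bool.X, done: ⊕{done: end, ok: end}, ok: ?Unit.X}}, err: !Str.!Int.!Int.end, stop: ?Unit.?Str.!Unit.X}

?Unit = !Unit
  !Int = ?Int
    μX = μX  (μ self-dual)
      &{more,err,stop} = ⊕{more,err,stop}  (external→internal)
        • more:
          &{err,stop,done} = ⊕{err,stop,done}  (external→internal)
            • err:
              ⊕{more,stop,err} = &{more,stop,err}  (⊕→&)
                • more:
                  ?Bool = !Bool
                    X ↦ X
                • stop:
                  ?Unit = !Unit
                    end ↦ end
                • err:
                  ⊕{more,done} = &{more,done}  (⊕→&)
                    • more:
                      X ↦ X
                    • done:
                      end ↦ end
            • stop:
              &{ok,more,ack} = ⊕{ok,more,ack}  (external→internal)
                • ok:
                  !Bool = ?Bool
                    X ↦ X
                • more:
                  ?Unit = !Unit
                    end ↦ end
                • ack:
                  !Bool = ?Bool
                    end ↦ end
            • done:
              ⊕{more,done,ok} = &{more,done,ok}  (⊕→&)
                • more:
                  ?Bool = !Bool
                    X ↦ X
                • done:
                  &{done,ok} = ⊕{done,ok}  (external→internal)
                    • done:
                      end ↦ end
                    • ok:
                      end ↦ end
                • ok:
                  !Unit = ?Unit
                    X ↦ X
        • err:
          ?Str = !Str
            ?Int = !Int
              ?Int = !Int
                end ↦ end
        • stop:
          !Unit = ?Unit
            !Str = ?Str
              ?Unit = !Unit
                X ↦ X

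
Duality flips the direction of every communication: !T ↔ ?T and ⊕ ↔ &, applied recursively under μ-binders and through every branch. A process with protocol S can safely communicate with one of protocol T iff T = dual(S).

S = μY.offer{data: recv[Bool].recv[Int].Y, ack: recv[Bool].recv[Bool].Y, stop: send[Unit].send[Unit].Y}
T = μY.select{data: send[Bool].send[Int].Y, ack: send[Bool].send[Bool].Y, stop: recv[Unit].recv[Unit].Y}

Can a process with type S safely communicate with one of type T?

μY ‖ μY  match (binder kept)
  offer{data,ack,stop} ‖ select{data,ack,stop}  match label sets agree
    case data:
      recv[Bool] ‖ send[Bool]  match
        recv[Int] ‖ send[Int]  match
          Y ‖ Y  match
    case ack:
      recv[Bool] ‖ send[Bool]  match
        recv[Bool] ‖ send[Bool]  match
          Y ‖ Y  match
    case stop:
      send[Unit] ‖ recv[Unit]  match
        send[Unit] ‖ recv[Unit]  match
          Y ‖ Y  match

YES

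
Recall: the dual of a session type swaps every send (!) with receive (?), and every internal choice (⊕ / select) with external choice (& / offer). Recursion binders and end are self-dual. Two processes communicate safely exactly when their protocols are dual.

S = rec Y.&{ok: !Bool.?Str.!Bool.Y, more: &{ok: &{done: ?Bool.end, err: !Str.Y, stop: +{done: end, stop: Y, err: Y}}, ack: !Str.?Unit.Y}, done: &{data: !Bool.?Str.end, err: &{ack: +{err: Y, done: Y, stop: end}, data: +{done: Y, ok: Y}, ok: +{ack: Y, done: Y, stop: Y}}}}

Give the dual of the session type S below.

rec Y → rec Y  (binder kept)
  &{ok,more,done} → +{ok,more,done}  (offer→select)
    case ok:
      !Bool → ?Bool
        ?Str → !Str
          !Bool → ?Bool
            Y self-dual
    case more:
      &{ok,ack} → +{ok,ack}  (offer→select)
        case ok:
          &{done,err,stop} → +{done,err,stop}  (offer→select)
            case done:
              ?Bool → !Bool
                end self-dual
            case err:
              !Str → ?Str
                Y self-dual
            case stop:
              +{done,stop,err} → &{done,stop,err}  (⊕→&)
                case done:
                  end self-dual
                case stop:
                  Y self-dual
                case err:
                  Y self-dual
        case ack:
          !Str → ?Str
            ?Unit → !Unit
              Y self-dual
    case done:
      &{data,err} → +{data,err}  (offer→select)
        case data:
          !Bool → ?Bool
            ?Str → !Str
              end self-dual
        case err:
          &{ack,data,ok} → +{ack,data,ok}  (offer→select)
            case ack:
              +{err,done,stop} → &{err,done,stop}  (⊕→&)
                case err:
                  Y self-dual
                case done:
                  Y self-dual
                case stop:
                  end self-dual
            case data:
              +{done,ok} → &{done,ok}  (⊕→&)
                case done:
                  Y self-dual
                case ok:
                  Y self-dual
            case ok:
              +{ack,done,stop} → &{ack,done,stop}  (⊕→&)
                case ack:
                  Y self-dual
                case done:
                  Y self-dual
                case stop:
                  Y self-dual

rec Y.+{ok: ?Bool.!Str.?Bool.Y, more: +{ok: +{done: !Bool.end, err: ?Str.Y, stop: &{done: end, stop: Y, err: Y}}, ack: ?Str.!Unit.Y}, done: +{data: ?Bool.!Str.end, err: +{ack: &{err: Y, done: Y, stop: end}, data: &{done: Y, ok: Y}, ok: &{ack: Y, done: Y, stop: Y}}}}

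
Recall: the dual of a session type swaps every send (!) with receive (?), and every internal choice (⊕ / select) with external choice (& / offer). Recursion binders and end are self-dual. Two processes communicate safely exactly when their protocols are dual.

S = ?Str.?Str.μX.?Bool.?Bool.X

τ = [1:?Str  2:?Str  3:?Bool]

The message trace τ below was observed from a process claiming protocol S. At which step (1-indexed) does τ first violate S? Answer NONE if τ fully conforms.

[1] ?Str  ok  state: ?Str.μX.…
[2] ?Str  ok  state: μX.…
[3] ?Bool  ok  state: ?Bool.μX.…
τ conforms to S (length 3)

NONE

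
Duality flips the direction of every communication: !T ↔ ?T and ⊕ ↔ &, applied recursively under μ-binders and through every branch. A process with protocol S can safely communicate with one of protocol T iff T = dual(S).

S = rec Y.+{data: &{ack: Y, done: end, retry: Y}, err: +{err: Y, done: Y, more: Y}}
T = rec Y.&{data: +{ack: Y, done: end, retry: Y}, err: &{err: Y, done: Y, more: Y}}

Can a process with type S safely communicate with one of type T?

YES

rec Y vs rec Y  match (rec unchanged)
  +{data,err} vs &{data,err}  match same labels
    case data:
      &{ack,done,retry} vs +{ack,done,retry}  match same labels
        case ack:
          Y vs Y  match
        case done:
          end vs end  match
        case retry:
          Y vs Y  match
    case err:
      +{err,done,more} vs &{err,done,more}  match same labels
        case err:
          Y vs Y  match
        case done:
          Y vs Y  match
        case more:
          Y vs Y  match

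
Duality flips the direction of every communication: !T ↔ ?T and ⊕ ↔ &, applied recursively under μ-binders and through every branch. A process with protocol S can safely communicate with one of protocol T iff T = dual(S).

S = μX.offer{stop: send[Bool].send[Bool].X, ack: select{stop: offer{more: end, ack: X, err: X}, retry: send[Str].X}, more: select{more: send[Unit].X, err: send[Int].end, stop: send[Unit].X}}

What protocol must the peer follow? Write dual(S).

μX = μX  (rec unchanged)
  offer{stop,ack,more} = select{stop,ack,more}  (external→internal)
    [stop]
      send[Bool] = recv[Bool]
        send[Bool] = recv[Bool]
          X ↦ X
    [ack]
      select{stop,retry} = offer{stop,retry}  (⊕→&)
        [stop]
          offer{more,ack,err} = select{more,ack,err}  (external→internal)
            [more]
              end ↦ end
            [ack]
              X ↦ X
            [err]
              X ↦ X
        [retry]
          send[Str] = recv[Str]
            X ↦ X
    [more]
      select{more,err,stop} = offer{more,err,stop}  (⊕→&)
        [more]
          send[Unit] = recv[Unit]
            X ↦ X
        [err]
          send[Int] = recv[Int]
            end ↦ end
        [stop]
          send[Unit] = recv[Unit]
            X ↦ X

μX.select{stop: recv[Bool].recv[Bool].X, ack: offer{stop: select{more: end, ack: X, err: X}, retry: recv[Str].X}, more: offer{more: recv[Unit].X, err: recv[Int].end, stop: recv[Unit].X}}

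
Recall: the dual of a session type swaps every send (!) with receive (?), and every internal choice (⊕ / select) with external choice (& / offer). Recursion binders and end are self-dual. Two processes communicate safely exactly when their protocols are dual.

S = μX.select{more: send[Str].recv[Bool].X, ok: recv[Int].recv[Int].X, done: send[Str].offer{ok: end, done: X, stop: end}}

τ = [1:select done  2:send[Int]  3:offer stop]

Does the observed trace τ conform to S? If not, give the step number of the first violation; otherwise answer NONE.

2

[1] select done  ✓  cont: send[Str].offer{ok: end, done: μX.…, stop: end}
[2] got send[Int], protocol expects send[Str]  ✗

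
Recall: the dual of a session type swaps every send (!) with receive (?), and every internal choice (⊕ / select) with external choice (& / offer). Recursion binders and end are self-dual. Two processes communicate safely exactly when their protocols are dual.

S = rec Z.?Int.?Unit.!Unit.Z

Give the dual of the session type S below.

rec Z.!Int.!Unit.?Unit.Z

rec Z ↦ rec Z  (binder kept)
  ?Int ↦ !Int
    ?Unit ↦ !Unit
      !Unit ↦ ?Unit
        dual(Z) = Z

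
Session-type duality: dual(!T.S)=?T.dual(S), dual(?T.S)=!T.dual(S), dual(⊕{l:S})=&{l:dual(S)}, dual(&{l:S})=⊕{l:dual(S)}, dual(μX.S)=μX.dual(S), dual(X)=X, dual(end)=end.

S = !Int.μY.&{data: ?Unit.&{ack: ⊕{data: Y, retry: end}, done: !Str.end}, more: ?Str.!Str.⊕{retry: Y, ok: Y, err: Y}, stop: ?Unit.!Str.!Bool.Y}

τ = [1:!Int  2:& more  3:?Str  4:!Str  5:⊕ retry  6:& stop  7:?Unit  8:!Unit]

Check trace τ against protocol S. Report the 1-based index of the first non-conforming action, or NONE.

8

step 1: !Int  ✓  state: μY.…
step 2: & more  ✓  state: ?Str.!Str.⊕{retry: μY.…, ok: μY.…, err: μY.…}
step 3: ?Str  ✓  state: !Str.⊕{retry: μY.…, ok: μY.…, err: μY.…}
step 4: !Str  ✓  state: ⊕{retry: μY.…, ok: μY.…, err: μY.…}
step 5: ⊕ retry  ✓  state: μY.…
step 6: & stop  ✓  state: ?Unit.!Str.!Bool.μY.…
step 7: ?Unit  ✓  state: !Str.!Bool.μY.…
step 8: got !Unit, protocol expects !Str  ✗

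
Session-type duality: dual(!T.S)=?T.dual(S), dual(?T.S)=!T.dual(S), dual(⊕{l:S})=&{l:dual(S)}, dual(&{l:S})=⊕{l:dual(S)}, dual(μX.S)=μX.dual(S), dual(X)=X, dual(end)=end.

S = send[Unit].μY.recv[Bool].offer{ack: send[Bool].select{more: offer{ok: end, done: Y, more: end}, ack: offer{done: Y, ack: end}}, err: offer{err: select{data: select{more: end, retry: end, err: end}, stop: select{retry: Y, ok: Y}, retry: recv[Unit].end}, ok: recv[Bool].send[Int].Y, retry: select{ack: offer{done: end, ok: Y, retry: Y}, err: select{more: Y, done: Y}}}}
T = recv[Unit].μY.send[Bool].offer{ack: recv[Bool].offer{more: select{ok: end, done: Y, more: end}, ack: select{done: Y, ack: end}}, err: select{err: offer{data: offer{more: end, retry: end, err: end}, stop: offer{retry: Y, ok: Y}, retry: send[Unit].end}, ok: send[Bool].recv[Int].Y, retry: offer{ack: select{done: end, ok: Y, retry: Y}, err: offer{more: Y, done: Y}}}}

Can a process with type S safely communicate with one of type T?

NO

send[Unit] ‖ recv[Unit]  match
  μY ‖ μY  match (binder kept)
    recv[Bool] ‖ send[Bool]  match
      offer{ack,err} ‖ offer{ack,err}  ✗ choice polarity not flipped — not dual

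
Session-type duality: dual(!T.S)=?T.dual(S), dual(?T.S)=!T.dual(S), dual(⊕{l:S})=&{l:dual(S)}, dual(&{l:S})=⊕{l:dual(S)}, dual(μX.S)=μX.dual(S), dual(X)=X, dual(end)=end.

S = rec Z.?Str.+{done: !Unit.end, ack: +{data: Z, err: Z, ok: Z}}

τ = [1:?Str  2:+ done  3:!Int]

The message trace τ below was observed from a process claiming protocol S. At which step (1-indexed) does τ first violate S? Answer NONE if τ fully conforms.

step 1: ?Str  match  now at +{done: !Unit.end, ack: +{data: rec Z.…, err: rec Z.…, ok: rec Z.…}}
step 2: + done  match  now at !Unit.end
step 3: got !Int, protocol expects !Unit  ✗

3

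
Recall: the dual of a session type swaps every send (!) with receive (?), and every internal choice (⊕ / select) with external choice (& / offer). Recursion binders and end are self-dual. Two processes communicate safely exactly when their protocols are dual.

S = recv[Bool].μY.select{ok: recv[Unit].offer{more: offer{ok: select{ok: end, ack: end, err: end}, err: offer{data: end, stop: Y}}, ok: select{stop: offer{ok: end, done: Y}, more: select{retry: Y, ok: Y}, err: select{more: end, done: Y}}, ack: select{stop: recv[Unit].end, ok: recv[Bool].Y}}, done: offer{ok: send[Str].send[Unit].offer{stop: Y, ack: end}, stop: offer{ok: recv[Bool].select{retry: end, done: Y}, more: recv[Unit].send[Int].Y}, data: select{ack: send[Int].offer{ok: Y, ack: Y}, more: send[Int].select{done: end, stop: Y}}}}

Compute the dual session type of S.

recv[Bool] ↦ send[Bool]
  μY ↦ μY  (μ self-dual)
    select{ok,done} ↦ offer{ok,done}  (⊕→&)
      [ok]
        recv[Unit] ↦ send[Unit]
          offer{more,ok,ack} ↦ select{more,ok,ack}  (&→⊕)
            [more]
              offer{ok,err} ↦ select{ok,err}  (&→⊕)
                [ok]
                  select{ok,ack,err} ↦ offer{ok,ack,err}  (⊕→&)
                    [ok]
                      end ↦ end
                    [ack]
                      end ↦ end
                    [err]
                      end ↦ end
                [err]
                  offer{data,stop} ↦ select{data,stop}  (&→⊕)
                    [data]
                      end ↦ end
                    [stop]
                      Y ↦ Y
            [ok]
              select{stop,more,err} ↦ offer{stop,more,err}  (⊕→&)
                [stop]
                  offer{ok,done} ↦ select{ok,done}  (&→⊕)
                    [ok]
                      end ↦ end
                    [done]
                      Y ↦ Y
                [more]
                  select{retry,ok} ↦ offer{retry,ok}  (⊕→&)
                    [retry]
                      Y ↦ Y
                    [ok]
                      Y ↦ Y
                [err]
                  select{more,done} ↦ offer{more,done}  (⊕→&)
                    [more]
                      end ↦ end
                    [done]
                      Y ↦ Y
            [ack]
              select{stop,ok} ↦ offer{stop,ok}  (⊕→&)
                [stop]
                  recv[Unit] ↦ send[Unit]
                    end ↦ end
                [ok]
                  recv[Bool] ↦ send[Bool]
                    Y ↦ Y
      [done]
        offer{ok,stop,data} ↦ select{ok,stop,data}  (&→⊕)
          [ok]
            send[Str] ↦ recv[Str]
              send[Unit] ↦ recv[Unit]
                offer{stop,ack} ↦ select{stop,ack}  (&→⊕)
                  [stop]
                    Y ↦ Y
                  [ack]
                    end ↦ end
          [stop]
            offer{ok,more} ↦ select{ok,more}  (&→⊕)
              [ok]
                recv[Bool] ↦ send[Bool]
                  select{retry,done} ↦ offer{retry,done}  (⊕→&)
                    [retry]
                      end ↦ end
                    [done]
                      Y ↦ Y
              [more]
                recv[Unit] ↦ send[Unit]
                  send[Int] ↦ recv[Int]
                    Y ↦ Y
          [data]
            select{ack,more} ↦ offer{ack,more}  (⊕→&)
              [ack]
                send[Int] ↦ recv[Int]
                  offer{ok,ack} ↦ select{ok,ack}  (&→⊕)
                    [ok]
                      Y ↦ Y
                    [ack]
                      Y ↦ Y
              [more]
                send[Int] ↦ recv[Int]
                  select{done,stop} ↦ offer{done,stop}  (⊕→&)
                    [done]
                      end ↦ end
                    [stop]
                      Y ↦ Y

send[Bool].μY.offer{ok: send[Unit].select{more: select{ok: offer{ok: end, ack: end, err: end}, err: select{data: end, stop: Y}}, ok: offer{stop: select{ok: end, done: Y}, more: offer{retry: Y, ok: Y}, err: offer{more: end, done: Y}}, ack: offer{stop: send[Unit].end, ok: send[Bool].Y}}, done: select{ok: recv[Str].recv[Unit].select{stop: Y, ack: end}, stop: select{ok: send[Bool].offer{retry: end, done: Y}, more: send[Unit].recv[Int].Y}, data: offer{ack: recv[Int].select{ok: Y, ack: Y}, more: recv[Int].offer{done: end, stop: Y}}}}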